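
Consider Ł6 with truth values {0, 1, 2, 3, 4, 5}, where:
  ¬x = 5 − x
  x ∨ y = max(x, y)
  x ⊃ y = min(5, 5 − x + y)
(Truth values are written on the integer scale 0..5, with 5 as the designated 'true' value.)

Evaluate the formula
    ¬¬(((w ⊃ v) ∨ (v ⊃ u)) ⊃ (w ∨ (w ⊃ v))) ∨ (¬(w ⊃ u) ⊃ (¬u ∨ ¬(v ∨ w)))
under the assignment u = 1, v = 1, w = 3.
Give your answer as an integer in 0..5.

5

w ⊃ v = 3 ⊃ 1 = 3
v ⊃ u = 1 ⊃ 1 = 5
(w ⊃ v) ∨ (v ⊃ u) = 3 ∨ 5 = 5
w ⊃ v = 3 ⊃ 1 = 3
w ∨ (w ⊃ v) = 3 ∨ 3 = 3
((w ⊃ v) ∨ (v ⊃ u)) ⊃ (w ∨ (w ⊃ v)) = 5 ⊃ 3 = 3
¬(((w ⊃ v) ∨ (v ⊃ u)) ⊃ (w ∨ (w ⊃ v))) = ¬3 = 2
¬¬(((w ⊃ v) ∨ (v ⊃ u)) ⊃ (w ∨ (w ⊃ v))) = ¬2 = 3
w ⊃ u = 3 ⊃ 1 = 3
¬(w ⊃ u) = ¬3 = 2
¬u = ¬1 = 4
v ∨ w = 1 ∨ 3 = 3
¬(v ∨ w) = ¬3 = 2
¬u ∨ ¬(v ∨ w) = 4 ∨ 2 = 4
¬(w ⊃ u) ⊃ (¬u ∨ ¬(v ∨ w)) = 2 ⊃ 4 = 5
¬¬(((w ⊃ v) ∨ (v ⊃ u)) ⊃ (w ∨ (w ⊃ v))) ∨ (¬(w ⊃ u) ⊃ (¬u ∨ ¬(v ∨ w))) = 3 ∨ 5 = 5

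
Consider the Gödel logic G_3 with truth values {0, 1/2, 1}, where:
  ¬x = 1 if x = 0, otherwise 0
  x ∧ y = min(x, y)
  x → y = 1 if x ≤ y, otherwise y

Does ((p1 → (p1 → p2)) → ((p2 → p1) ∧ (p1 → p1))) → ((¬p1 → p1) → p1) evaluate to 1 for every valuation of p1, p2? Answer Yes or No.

No

Counterexample: take p1 = 1/2, p2 = 0.
p1 → p2 = 1/2 → 0 = 0
p1 → (p1 → p2) = 1/2 → 0 = 0
p2 → p1 = 0 → 1/2 = 1
p1 → p1 = 1/2 → 1/2 = 1
(p2 → p1) ∧ (p1 → p1) = 1 ∧ 1 = 1
(p1 → (p1 → p2)) → ((p2 → p1) ∧ (p1 → p1)) = 0 → 1 = 1
¬p1 = ¬1/2 = 0
¬p1 → p1 = 0 → 1/2 = 1
(¬p1 → p1) → p1 = 1 → 1/2 = 1/2
((p1 → (p1 → p2)) → ((p2 → p1) ∧ (p1 → p1))) → ((¬p1 → p1) → p1) = 1 → 1/2 = 1/2
This gives 1/2 ≠ 1.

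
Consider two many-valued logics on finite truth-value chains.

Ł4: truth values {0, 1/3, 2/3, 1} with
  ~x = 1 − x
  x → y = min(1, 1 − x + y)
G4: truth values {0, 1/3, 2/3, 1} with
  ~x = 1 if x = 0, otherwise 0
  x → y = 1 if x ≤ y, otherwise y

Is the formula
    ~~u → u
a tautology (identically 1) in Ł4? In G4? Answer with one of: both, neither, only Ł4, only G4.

In Ł4: every assignment gives 1 — tautology.
In G4: at u = 1/3 the value is 1/3 — not a tautology.

only Ł4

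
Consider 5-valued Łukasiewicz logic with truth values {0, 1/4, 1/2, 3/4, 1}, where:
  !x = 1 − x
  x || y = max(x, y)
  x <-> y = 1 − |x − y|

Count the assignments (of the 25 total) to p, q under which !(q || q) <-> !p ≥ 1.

5

value 1: 5 assignments (counts)
value 3/4: 8 assignments
value 1/2: 6 assignments
value 1/4: 4 assignments
value 0: 2 assignments
So 5 of the 25 assignments meet the threshold.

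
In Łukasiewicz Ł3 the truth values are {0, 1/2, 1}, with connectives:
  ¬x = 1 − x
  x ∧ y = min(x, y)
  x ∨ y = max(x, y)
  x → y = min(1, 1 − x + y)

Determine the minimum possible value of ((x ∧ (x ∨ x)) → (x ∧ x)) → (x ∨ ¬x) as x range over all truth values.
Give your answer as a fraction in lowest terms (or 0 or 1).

Take x = 1/2:
x ∨ x = 1/2 ∨ 1/2 = 1/2
x ∧ (x ∨ x) = 1/2 ∧ 1/2 = 1/2
x ∧ x = 1/2 ∧ 1/2 = 1/2
(x ∧ (x ∨ x)) → (x ∧ x) = 1/2 → 1/2 = 1
¬x = ¬1/2 = 1/2
x ∨ ¬x = 1/2 ∨ 1/2 = 1/2
((x ∧ (x ∨ x)) → (x ∧ x)) → (x ∨ ¬x) = 1 → 1/2 = 1/2
No assignment yields a value below 1/2, so this is the minimum.

1/2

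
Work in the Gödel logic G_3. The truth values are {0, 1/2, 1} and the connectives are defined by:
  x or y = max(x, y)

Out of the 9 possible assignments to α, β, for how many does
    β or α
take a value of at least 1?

5

α = 0, β = 0 ↦ 0  <
α = 0, β = 1/2 ↦ 1/2  <
α = 0, β = 1 ↦ 1  ≥
α = 1/2, β = 0 ↦ 1/2  <
α = 1/2, β = 1/2 ↦ 1/2  <
α = 1/2, β = 1 ↦ 1  ≥
α = 1, β = 0 ↦ 1  ≥
α = 1, β = 1/2 ↦ 1  ≥
α = 1, β = 1 ↦ 1  ≥
So 5 of the 9 assignments meet the threshold.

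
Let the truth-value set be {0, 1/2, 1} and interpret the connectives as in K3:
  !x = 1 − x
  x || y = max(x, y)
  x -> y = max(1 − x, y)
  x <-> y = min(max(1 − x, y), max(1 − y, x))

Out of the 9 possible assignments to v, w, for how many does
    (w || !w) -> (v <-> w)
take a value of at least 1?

2

v = 0, w = 0 ↦ 1  ≥
v = 0, w = 1/2 ↦ 1/2  <
v = 0, w = 1 ↦ 0  <
v = 1/2, w = 0 ↦ 1/2  <
v = 1/2, w = 1/2 ↦ 1/2  <
v = 1/2, w = 1 ↦ 1/2  <
v = 1, w = 0 ↦ 0  <
v = 1, w = 1/2 ↦ 1/2  <
v = 1, w = 1 ↦ 1  ≥
So 2 of the 9 assignments meet the threshold.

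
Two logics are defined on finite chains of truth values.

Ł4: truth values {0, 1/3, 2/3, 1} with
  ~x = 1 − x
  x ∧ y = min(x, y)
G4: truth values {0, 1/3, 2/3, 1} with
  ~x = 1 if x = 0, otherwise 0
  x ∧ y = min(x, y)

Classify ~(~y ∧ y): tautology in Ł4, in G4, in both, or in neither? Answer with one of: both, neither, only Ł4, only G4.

In Ł4: at y = 1/3 the value is 2/3 — not a tautology.
In G4: every assignment gives 1 — tautology.

only G4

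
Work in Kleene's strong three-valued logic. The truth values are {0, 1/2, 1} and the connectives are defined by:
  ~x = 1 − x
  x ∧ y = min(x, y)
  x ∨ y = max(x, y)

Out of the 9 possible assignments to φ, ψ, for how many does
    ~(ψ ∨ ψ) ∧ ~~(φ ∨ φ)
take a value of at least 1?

φ = 0, ψ = 0 ↦ 0  <
φ = 0, ψ = 1/2 ↦ 0  <
φ = 0, ψ = 1 ↦ 0  <
φ = 1/2, ψ = 0 ↦ 1/2  <
φ = 1/2, ψ = 1/2 ↦ 1/2  <
φ = 1/2, ψ = 1 ↦ 0  <
φ = 1, ψ = 0 ↦ 1  ≥
φ = 1, ψ = 1/2 ↦ 1/2  <
φ = 1, ψ = 1 ↦ 0  <
So 1 of the 9 assignments meets the threshold.

1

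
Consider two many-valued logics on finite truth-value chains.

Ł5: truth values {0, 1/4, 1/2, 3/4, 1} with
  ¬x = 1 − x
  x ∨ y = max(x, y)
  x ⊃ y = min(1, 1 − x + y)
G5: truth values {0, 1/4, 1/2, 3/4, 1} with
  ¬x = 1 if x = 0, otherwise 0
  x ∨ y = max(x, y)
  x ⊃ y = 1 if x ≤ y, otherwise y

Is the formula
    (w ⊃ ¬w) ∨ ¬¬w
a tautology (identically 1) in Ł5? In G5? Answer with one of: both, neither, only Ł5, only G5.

only G5

In Ł5: at w = 3/4 the value is 3/4 — not a tautology.
In G5: every assignment gives 1 — tautology.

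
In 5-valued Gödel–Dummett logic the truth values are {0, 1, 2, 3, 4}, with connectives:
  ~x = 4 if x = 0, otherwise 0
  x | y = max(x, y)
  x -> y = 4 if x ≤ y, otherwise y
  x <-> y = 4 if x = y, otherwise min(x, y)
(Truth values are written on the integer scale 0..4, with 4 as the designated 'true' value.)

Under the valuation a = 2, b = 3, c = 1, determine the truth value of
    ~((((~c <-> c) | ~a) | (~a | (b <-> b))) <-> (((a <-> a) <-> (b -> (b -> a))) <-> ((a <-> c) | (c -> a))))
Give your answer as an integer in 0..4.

0

~c = ~1 = 0
~c <-> c = 0 <-> 1 = 0
~a = ~2 = 0
(~c <-> c) | ~a = 0 | 0 = 0
~a = ~2 = 0
b <-> b = 3 <-> 3 = 4
~a | (b <-> b) = 0 | 4 = 4
((~c <-> c) | ~a) | (~a | (b <-> b)) = 0 | 4 = 4
a <-> a = 2 <-> 2 = 4
b -> a = 3 -> 2 = 2
b -> (b -> a) = 3 -> 2 = 2
(a <-> a) <-> (b -> (b -> a)) = 4 <-> 2 = 2
a <-> c = 2 <-> 1 = 1
c -> a = 1 -> 2 = 4
(a <-> c) | (c -> a) = 1 | 4 = 4
((a <-> a) <-> (b -> (b -> a))) <-> ((a <-> c) | (c -> a)) = 2 <-> 4 = 2
(((~c <-> c) | ~a) | (~a | (b <-> b))) <-> (((a <-> a) <-> (b -> (b -> a))) <-> ((a <-> c) | (c -> a))) = 4 <-> 2 = 2
~((((~c <-> c) | ~a) | (~a | (b <-> b))) <-> (((a <-> a) <-> (b -> (b -> a))) <-> ((a <-> c) | (c -> a)))) = ~2 = 0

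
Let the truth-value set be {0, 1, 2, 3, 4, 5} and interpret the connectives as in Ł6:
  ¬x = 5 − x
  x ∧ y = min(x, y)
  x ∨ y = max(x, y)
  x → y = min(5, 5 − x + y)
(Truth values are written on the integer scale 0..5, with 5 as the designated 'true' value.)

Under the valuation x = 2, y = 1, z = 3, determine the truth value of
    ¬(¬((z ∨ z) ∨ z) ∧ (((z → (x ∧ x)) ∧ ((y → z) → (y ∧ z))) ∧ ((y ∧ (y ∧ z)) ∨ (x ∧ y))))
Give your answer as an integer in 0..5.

z ∨ z = 3 ∨ 3 = 3
(z ∨ z) ∨ z = 3 ∨ 3 = 3
¬((z ∨ z) ∨ z) = ¬3 = 2
x ∧ x = 2 ∧ 2 = 2
z → (x ∧ x) = 3 → 2 = 4
y → z = 1 → 3 = 5
y ∧ z = 1 ∧ 3 = 1
(y → z) → (y ∧ z) = 5 → 1 = 1
(z → (x ∧ x)) ∧ ((y → z) → (y ∧ z)) = 4 ∧ 1 = 1
y ∧ z = 1 ∧ 3 = 1
y ∧ (y ∧ z) = 1 ∧ 1 = 1
x ∧ y = 2 ∧ 1 = 1
(y ∧ (y ∧ z)) ∨ (x ∧ y) = 1 ∨ 1 = 1
((z → (x ∧ x)) ∧ ((y → z) → (y ∧ z))) ∧ ((y ∧ (y ∧ z)) ∨ (x ∧ y)) = 1 ∧ 1 = 1
¬((z ∨ z) ∨ z) ∧ (((z → (x ∧ x)) ∧ ((y → z) → (y ∧ z))) ∧ ((y ∧ (y ∧ z)) ∨ (x ∧ y))) = 2 ∧ 1 = 1
¬(¬((z ∨ z) ∨ z) ∧ (((z → (x ∧ x)) ∧ ((y → z) → (y ∧ z))) ∧ ((y ∧ (y ∧ z)) ∨ (x ∧ y)))) = ¬1 = 4

4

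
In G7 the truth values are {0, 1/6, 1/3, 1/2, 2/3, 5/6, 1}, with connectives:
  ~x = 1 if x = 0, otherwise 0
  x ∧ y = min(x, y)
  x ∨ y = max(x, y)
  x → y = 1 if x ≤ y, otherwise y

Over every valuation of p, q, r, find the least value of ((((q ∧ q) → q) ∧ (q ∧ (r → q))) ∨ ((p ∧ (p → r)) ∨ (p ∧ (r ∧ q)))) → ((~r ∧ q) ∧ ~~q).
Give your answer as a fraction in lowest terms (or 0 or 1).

Take p = 0, q = 1/6, r = 1/6:
q ∧ q = 1/6 ∧ 1/6 = 1/6
(q ∧ q) → q = 1/6 → 1/6 = 1
r → q = 1/6 → 1/6 = 1
q ∧ (r → q) = 1/6 ∧ 1 = 1/6
((q ∧ q) → q) ∧ (q ∧ (r → q)) = 1 ∧ 1/6 = 1/6
p → r = 0 → 1/6 = 1
p ∧ (p → r) = 0 ∧ 1 = 0
r ∧ q = 1/6 ∧ 1/6 = 1/6
p ∧ (r ∧ q) = 0 ∧ 1/6 = 0
(p ∧ (p → r)) ∨ (p ∧ (r ∧ q)) = 0 ∨ 0 = 0
(((q ∧ q) → q) ∧ (q ∧ (r → q))) ∨ ((p ∧ (p → r)) ∨ (p ∧ (r ∧ q))) = 1/6 ∨ 0 = 1/6
~r = ~1/6 = 0
~r ∧ q = 0 ∧ 1/6 = 0
~q = ~1/6 = 0
~~q = ~0 = 1
(~r ∧ q) ∧ ~~q = 0 ∧ 1 = 0
((((q ∧ q) → q) ∧ (q ∧ (r → q))) ∨ ((p ∧ (p → r)) ∨ (p ∧ (r ∧ q)))) → ((~r ∧ q) ∧ ~~q) = 1/6 → 0 = 0
No assignment yields a value below 0, so this is the minimum.

0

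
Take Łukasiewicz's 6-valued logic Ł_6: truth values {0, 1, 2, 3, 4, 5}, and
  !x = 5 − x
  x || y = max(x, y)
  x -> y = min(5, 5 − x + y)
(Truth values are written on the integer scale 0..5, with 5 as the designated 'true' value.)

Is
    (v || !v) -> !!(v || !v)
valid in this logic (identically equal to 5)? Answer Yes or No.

v = 0 ↦ 5
v = 1 ↦ 5
v = 2 ↦ 5
v = 3 ↦ 5
v = 4 ↦ 5
v = 5 ↦ 5
Every assignment gives a value ≥ 5.

Yes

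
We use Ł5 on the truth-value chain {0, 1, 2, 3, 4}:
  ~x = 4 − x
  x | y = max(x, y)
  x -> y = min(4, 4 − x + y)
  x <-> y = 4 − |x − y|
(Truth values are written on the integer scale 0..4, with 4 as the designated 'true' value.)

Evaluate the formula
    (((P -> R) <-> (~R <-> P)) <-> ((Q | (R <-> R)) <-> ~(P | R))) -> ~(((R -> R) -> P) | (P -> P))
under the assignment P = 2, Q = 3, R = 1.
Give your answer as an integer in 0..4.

P -> R = 2 -> 1 = 3
~R = ~1 = 3
~R <-> P = 3 <-> 2 = 3
(P -> R) <-> (~R <-> P) = 3 <-> 3 = 4
R <-> R = 1 <-> 1 = 4
Q | (R <-> R) = 3 | 4 = 4
P | R = 2 | 1 = 2
~(P | R) = ~2 = 2
(Q | (R <-> R)) <-> ~(P | R) = 4 <-> 2 = 2
((P -> R) <-> (~R <-> P)) <-> ((Q | (R <-> R)) <-> ~(P | R)) = 4 <-> 2 = 2
R -> R = 1 -> 1 = 4
(R -> R) -> P = 4 -> 2 = 2
P -> P = 2 -> 2 = 4
((R -> R) -> P) | (P -> P) = 2 | 4 = 4
~(((R -> R) -> P) | (P -> P)) = ~4 = 0
(((P -> R) <-> (~R <-> P)) <-> ((Q | (R <-> R)) <-> ~(P | R))) -> ~(((R -> R) -> P) | (P -> P)) = 2 -> 0 = 2

2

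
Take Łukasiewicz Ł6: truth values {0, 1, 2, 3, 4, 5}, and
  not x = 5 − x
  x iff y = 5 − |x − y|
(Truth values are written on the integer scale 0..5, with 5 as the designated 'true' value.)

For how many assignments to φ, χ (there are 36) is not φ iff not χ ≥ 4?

16

value 5: 6 assignments (counts)
value 4: 10 assignments (counts)
value 3: 8 assignments
value 2: 6 assignments
value 1: 4 assignments
value 0: 2 assignments
So 16 of the 36 assignments meet the threshold.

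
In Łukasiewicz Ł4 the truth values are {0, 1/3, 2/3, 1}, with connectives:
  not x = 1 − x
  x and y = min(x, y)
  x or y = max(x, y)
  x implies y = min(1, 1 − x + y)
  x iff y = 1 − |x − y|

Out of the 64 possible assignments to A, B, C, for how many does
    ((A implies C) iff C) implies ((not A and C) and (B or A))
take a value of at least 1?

16

value 1: 16 assignments (counts)
value 2/3: 19 assignments
value 1/3: 12 assignments
value 0: 17 assignments
So 16 of the 64 assignments meet the threshold.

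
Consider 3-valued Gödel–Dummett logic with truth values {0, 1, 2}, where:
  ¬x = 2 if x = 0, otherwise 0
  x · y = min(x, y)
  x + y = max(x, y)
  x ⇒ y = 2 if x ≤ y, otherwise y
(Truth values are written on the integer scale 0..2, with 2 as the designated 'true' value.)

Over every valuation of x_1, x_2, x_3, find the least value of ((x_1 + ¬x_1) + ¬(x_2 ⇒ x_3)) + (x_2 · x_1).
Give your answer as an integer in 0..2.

1

Take x_1 = 1, x_2 = 0, x_3 = 0:
¬x_1 = ¬1 = 0
x_1 + ¬x_1 = 1 + 0 = 1
x_2 ⇒ x_3 = 0 ⇒ 0 = 2
¬(x_2 ⇒ x_3) = ¬2 = 0
(x_1 + ¬x_1) + ¬(x_2 ⇒ x_3) = 1 + 0 = 1
x_2 · x_1 = 0 · 1 = 0
((x_1 + ¬x_1) + ¬(x_2 ⇒ x_3)) + (x_2 · x_1) = 1 + 0 = 1
No assignment yields a value below 1, so this is the minimum.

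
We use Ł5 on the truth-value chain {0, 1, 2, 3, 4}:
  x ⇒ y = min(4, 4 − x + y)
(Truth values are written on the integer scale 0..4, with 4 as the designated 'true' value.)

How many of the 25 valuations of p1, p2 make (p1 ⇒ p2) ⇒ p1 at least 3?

value 4: 9 assignments (counts)
value 3: 3 assignments (counts)
value 2: 4 assignments
value 1: 4 assignments
value 0: 5 assignments
So 12 of the 25 assignments meet the threshold.

12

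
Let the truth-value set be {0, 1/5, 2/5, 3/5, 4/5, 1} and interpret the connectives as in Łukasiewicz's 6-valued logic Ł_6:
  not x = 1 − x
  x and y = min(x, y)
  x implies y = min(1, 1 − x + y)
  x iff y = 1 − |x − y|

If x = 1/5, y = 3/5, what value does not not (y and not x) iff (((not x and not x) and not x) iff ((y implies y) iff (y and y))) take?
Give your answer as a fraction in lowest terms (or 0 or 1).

4/5

not x = not 1/5 = 4/5
y and not x = 3/5 and 4/5 = 3/5
not (y and not x) = not 3/5 = 2/5
not not (y and not x) = not 2/5 = 3/5
not x = not 1/5 = 4/5
not x = not 1/5 = 4/5
not x and not x = 4/5 and 4/5 = 4/5
not x = not 1/5 = 4/5
(not x and not x) and not x = 4/5 and 4/5 = 4/5
y implies y = 3/5 implies 3/5 = 1
y and y = 3/5 and 3/5 = 3/5
(y implies y) iff (y and y) = 1 iff 3/5 = 3/5
((not x and not x) and not x) iff ((y implies y) iff (y and y)) = 4/5 iff 3/5 = 4/5
not not (y and not x) iff (((not x and not x) and not x) iff ((y implies y) iff (y and y))) = 3/5 iff 4/5 = 4/5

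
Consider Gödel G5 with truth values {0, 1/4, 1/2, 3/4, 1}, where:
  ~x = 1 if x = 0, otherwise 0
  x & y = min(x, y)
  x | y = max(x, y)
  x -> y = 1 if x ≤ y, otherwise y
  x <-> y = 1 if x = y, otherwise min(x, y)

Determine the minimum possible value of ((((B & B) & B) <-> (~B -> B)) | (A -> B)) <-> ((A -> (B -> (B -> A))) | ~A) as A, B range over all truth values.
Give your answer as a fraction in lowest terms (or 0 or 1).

1/4

Take A = 1/2, B = 1/4:
B & B = 1/4 & 1/4 = 1/4
(B & B) & B = 1/4 & 1/4 = 1/4
~B = ~1/4 = 0
~B -> B = 0 -> 1/4 = 1
((B & B) & B) <-> (~B -> B) = 1/4 <-> 1 = 1/4
A -> B = 1/2 -> 1/4 = 1/4
(((B & B) & B) <-> (~B -> B)) | (A -> B) = 1/4 | 1/4 = 1/4
B -> A = 1/4 -> 1/2 = 1
B -> (B -> A) = 1/4 -> 1 = 1
A -> (B -> (B -> A)) = 1/2 -> 1 = 1
~A = ~1/2 = 0
(A -> (B -> (B -> A))) | ~A = 1 | 0 = 1
((((B & B) & B) <-> (~B -> B)) | (A -> B)) <-> ((A -> (B -> (B -> A))) | ~A) = 1/4 <-> 1 = 1/4
No assignment yields a value below 1/4, so this is the minimum.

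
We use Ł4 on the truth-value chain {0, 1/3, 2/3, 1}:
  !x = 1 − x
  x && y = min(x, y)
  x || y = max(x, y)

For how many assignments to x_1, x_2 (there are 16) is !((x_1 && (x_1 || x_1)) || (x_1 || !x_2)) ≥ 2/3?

4

x_1 = 0, x_2 = 0 ↦ 0  <
x_1 = 0, x_2 = 1/3 ↦ 1/3  <
x_1 = 0, x_2 = 2/3 ↦ 2/3  ≥
x_1 = 0, x_2 = 1 ↦ 1  ≥
x_1 = 1/3, x_2 = 0 ↦ 0  <
x_1 = 1/3, x_2 = 1/3 ↦ 1/3  <
x_1 = 1/3, x_2 = 2/3 ↦ 2/3  ≥
x_1 = 1/3, x_2 = 1 ↦ 2/3  ≥
x_1 = 2/3, x_2 = 0 ↦ 0  <
x_1 = 2/3, x_2 = 1/3 ↦ 1/3  <
x_1 = 2/3, x_2 = 2/3 ↦ 1/3  <
x_1 = 2/3, x_2 = 1 ↦ 1/3  <
x_1 = 1, x_2 = 0 ↦ 0  <
x_1 = 1, x_2 = 1/3 ↦ 0  <
x_1 = 1, x_2 = 2/3 ↦ 0  <
x_1 = 1, x_2 = 1 ↦ 0  <
So 4 of the 16 assignments meet the threshold.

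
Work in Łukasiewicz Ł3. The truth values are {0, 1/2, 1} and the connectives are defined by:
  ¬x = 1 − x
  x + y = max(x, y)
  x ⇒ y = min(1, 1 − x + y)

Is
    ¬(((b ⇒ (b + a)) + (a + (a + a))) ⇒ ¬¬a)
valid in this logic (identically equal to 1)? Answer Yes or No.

No

Counterexample: take a = 1/2, b = 0.
b + a = 0 + 1/2 = 1/2
b ⇒ (b + a) = 0 ⇒ 1/2 = 1
a + a = 1/2 + 1/2 = 1/2
a + (a + a) = 1/2 + 1/2 = 1/2
(b ⇒ (b + a)) + (a + (a + a)) = 1 + 1/2 = 1
¬a = ¬1/2 = 1/2
¬¬a = ¬1/2 = 1/2
((b ⇒ (b + a)) + (a + (a + a))) ⇒ ¬¬a = 1 ⇒ 1/2 = 1/2
¬(((b ⇒ (b + a)) + (a + (a + a))) ⇒ ¬¬a) = ¬1/2 = 1/2
This gives 1/2 ≠ 1.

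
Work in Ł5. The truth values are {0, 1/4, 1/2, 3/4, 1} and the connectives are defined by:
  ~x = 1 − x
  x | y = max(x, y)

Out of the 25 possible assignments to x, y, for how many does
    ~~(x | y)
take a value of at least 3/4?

16

value 1: 9 assignments (counts)
value 3/4: 7 assignments (counts)
value 1/2: 5 assignments
value 1/4: 3 assignments
value 0: 1 assignment
So 16 of the 25 assignments meet the threshold.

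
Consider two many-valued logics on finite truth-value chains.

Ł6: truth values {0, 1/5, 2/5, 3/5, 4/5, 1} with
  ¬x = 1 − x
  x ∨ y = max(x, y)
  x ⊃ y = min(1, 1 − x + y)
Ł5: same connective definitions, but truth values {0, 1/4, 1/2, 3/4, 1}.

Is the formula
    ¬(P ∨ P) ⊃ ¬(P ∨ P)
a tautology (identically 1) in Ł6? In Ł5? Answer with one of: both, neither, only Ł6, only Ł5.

In Ł6: every assignment gives 1 — tautology.
In Ł5: every assignment gives 1 — tautology.

both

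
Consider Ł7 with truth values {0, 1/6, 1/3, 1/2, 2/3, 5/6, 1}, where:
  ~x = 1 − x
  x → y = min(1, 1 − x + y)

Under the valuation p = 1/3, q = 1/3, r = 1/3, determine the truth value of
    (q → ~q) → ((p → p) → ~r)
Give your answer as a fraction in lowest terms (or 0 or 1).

2/3

~q = ~1/3 = 2/3
q → ~q = 1/3 → 2/3 = 1
p → p = 1/3 → 1/3 = 1
~r = ~1/3 = 2/3
(p → p) → ~r = 1 → 2/3 = 2/3
(q → ~q) → ((p → p) → ~r) = 1 → 2/3 = 2/3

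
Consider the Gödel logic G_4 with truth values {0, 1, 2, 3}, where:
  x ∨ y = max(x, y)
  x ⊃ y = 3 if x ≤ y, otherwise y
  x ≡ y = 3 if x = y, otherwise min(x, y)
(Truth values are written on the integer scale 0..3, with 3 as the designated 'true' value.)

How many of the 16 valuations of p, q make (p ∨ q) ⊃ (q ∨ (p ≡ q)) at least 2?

p = 0, q = 0 ↦ 3  ≥
p = 0, q = 1 ↦ 3  ≥
p = 0, q = 2 ↦ 3  ≥
p = 0, q = 3 ↦ 3  ≥
p = 1, q = 0 ↦ 0  <
p = 1, q = 1 ↦ 3  ≥
p = 1, q = 2 ↦ 3  ≥
p = 1, q = 3 ↦ 3  ≥
p = 2, q = 0 ↦ 0  <
p = 2, q = 1 ↦ 1  <
p = 2, q = 2 ↦ 3  ≥
p = 2, q = 3 ↦ 3  ≥
p = 3, q = 0 ↦ 0  <
p = 3, q = 1 ↦ 1  <
p = 3, q = 2 ↦ 2  ≥
p = 3, q = 3 ↦ 3  ≥
So 11 of the 16 assignments meet the threshold.

11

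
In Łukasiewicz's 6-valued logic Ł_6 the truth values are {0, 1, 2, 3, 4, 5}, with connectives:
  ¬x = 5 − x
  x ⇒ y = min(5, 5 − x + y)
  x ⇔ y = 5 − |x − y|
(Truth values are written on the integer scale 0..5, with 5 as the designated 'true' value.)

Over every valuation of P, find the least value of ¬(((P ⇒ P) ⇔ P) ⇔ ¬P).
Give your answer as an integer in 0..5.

1

Take P = 2:
P ⇒ P = 2 ⇒ 2 = 5
(P ⇒ P) ⇔ P = 5 ⇔ 2 = 2
¬P = ¬2 = 3
((P ⇒ P) ⇔ P) ⇔ ¬P = 2 ⇔ 3 = 4
¬(((P ⇒ P) ⇔ P) ⇔ ¬P) = ¬4 = 1
No assignment yields a value below 1, so this is the minimum.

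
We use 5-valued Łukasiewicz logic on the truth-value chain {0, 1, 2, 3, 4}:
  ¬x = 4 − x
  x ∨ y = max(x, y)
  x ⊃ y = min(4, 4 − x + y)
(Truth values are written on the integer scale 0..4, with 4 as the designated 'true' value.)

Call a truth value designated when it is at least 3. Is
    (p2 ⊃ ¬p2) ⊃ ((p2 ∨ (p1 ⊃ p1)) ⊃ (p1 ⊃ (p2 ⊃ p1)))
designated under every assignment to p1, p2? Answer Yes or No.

Yes

At p1 = 3, p2 = 0, for instance:
¬p2 = ¬0 = 4
p2 ⊃ ¬p2 = 0 ⊃ 4 = 4
p1 ⊃ p1 = 3 ⊃ 3 = 4
p2 ∨ (p1 ⊃ p1) = 0 ∨ 4 = 4
p2 ⊃ p1 = 0 ⊃ 3 = 4
p1 ⊃ (p2 ⊃ p1) = 3 ⊃ 4 = 4
(p2 ∨ (p1 ⊃ p1)) ⊃ (p1 ⊃ (p2 ⊃ p1)) = 4 ⊃ 4 = 4
(p2 ⊃ ¬p2) ⊃ ((p2 ∨ (p1 ⊃ p1)) ⊃ (p1 ⊃ (p2 ⊃ p1))) = 4 ⊃ 4 = 4
and checking the remaining 24 assignments likewise gives ≥ 3 in every case.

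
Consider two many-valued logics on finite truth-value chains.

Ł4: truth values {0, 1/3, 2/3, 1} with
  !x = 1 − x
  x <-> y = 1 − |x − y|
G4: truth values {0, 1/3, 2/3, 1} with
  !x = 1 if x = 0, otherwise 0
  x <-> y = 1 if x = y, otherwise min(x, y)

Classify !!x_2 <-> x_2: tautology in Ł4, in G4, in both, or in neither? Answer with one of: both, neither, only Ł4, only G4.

In Ł4: every assignment gives 1 — tautology.
In G4: at x_2 = 1/3 the value is 1/3 — not a tautology.

only Ł4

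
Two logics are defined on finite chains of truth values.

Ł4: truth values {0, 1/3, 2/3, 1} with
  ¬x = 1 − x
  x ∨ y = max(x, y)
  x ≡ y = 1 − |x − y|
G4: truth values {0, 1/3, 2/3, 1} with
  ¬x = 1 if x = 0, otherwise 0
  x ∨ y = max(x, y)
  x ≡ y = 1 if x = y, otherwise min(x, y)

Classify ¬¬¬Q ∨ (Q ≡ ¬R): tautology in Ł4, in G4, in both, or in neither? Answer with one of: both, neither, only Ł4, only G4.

neither

In Ł4: at Q = 1/3, R = 0 the value is 2/3 — not a tautology.
In G4: at Q = 1/3, R = 0 the value is 1/3 — not a tautology.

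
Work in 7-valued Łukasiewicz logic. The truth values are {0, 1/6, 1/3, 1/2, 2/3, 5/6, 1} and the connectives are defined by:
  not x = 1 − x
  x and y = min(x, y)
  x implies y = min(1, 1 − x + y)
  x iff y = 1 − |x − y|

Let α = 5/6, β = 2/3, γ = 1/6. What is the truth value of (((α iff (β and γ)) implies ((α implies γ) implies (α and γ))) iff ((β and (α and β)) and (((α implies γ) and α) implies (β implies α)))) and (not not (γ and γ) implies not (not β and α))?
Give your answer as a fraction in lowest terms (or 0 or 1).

2/3

β and γ = 2/3 and 1/6 = 1/6
α iff (β and γ) = 5/6 iff 1/6 = 1/3
α implies γ = 5/6 implies 1/6 = 1/3
α and γ = 5/6 and 1/6 = 1/6
(α implies γ) implies (α and γ) = 1/3 implies 1/6 = 5/6
(α iff (β and γ)) implies ((α implies γ) implies (α and γ)) = 1/3 implies 5/6 = 1
α and β = 5/6 and 2/3 = 2/3
β and (α and β) = 2/3 and 2/3 = 2/3
α implies γ = 5/6 implies 1/6 = 1/3
(α implies γ) and α = 1/3 and 5/6 = 1/3
β implies α = 2/3 implies 5/6 = 1
((α implies γ) and α) implies (β implies α) = 1/3 implies 1 = 1
(β and (α and β)) and (((α implies γ) and α) implies (β implies α)) = 2/3 and 1 = 2/3
((α iff (β and γ)) implies ((α implies γ) implies (α and γ))) iff ((β and (α and β)) and (((α implies γ) and α) implies (β implies α))) = 1 iff 2/3 = 2/3
γ and γ = 1/6 and 1/6 = 1/6
not (γ and γ) = not 1/6 = 5/6
not not (γ and γ) = not 5/6 = 1/6
not β = not 2/3 = 1/3
not β and α = 1/3 and 5/6 = 1/3
not (not β and α) = not 1/3 = 2/3
not not (γ and γ) implies not (not β and α) = 1/6 implies 2/3 = 1
(((α iff (β and γ)) implies ((α implies γ) implies (α and γ))) iff ((β and (α and β)) and (((α implies γ) and α) implies (β implies α)))) and (not not (γ and γ) implies not (not β and α)) = 2/3 and 1 = 2/3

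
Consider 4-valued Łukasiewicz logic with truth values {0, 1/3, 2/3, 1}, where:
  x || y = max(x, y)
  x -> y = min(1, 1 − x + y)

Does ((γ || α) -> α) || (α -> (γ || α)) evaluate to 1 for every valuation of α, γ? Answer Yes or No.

Yes

α = 0, γ = 0 ↦ 1
α = 0, γ = 1/3 ↦ 1
α = 0, γ = 2/3 ↦ 1
α = 0, γ = 1 ↦ 1
α = 1/3, γ = 0 ↦ 1
α = 1/3, γ = 1/3 ↦ 1
α = 1/3, γ = 2/3 ↦ 1
α = 1/3, γ = 1 ↦ 1
α = 2/3, γ = 0 ↦ 1
α = 2/3, γ = 1/3 ↦ 1
α = 2/3, γ = 2/3 ↦ 1
α = 2/3, γ = 1 ↦ 1
α = 1, γ = 0 ↦ 1
α = 1, γ = 1/3 ↦ 1
α = 1, γ = 2/3 ↦ 1
α = 1, γ = 1 ↦ 1
Every assignment gives a value ≥ 1.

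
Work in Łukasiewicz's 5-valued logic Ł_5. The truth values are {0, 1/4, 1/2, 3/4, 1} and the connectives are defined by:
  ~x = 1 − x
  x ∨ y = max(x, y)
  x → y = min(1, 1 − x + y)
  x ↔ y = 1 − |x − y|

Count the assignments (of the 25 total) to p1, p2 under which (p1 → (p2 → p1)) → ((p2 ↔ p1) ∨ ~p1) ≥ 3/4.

value 1: 9 assignments (counts)
value 3/4: 9 assignments (counts)
value 1/2: 4 assignments
value 1/4: 2 assignments
value 0: 1 assignment
So 18 of the 25 assignments meet the threshold.

18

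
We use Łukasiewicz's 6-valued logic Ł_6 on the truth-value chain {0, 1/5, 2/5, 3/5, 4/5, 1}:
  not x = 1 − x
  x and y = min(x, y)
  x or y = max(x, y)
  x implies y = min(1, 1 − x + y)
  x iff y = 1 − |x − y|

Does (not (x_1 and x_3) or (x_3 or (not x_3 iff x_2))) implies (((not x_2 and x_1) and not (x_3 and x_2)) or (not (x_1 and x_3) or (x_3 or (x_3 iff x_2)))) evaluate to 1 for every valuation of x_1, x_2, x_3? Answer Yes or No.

No

Counterexample: take x_1 = 1/5, x_2 = 1/5, x_3 = 4/5.
x_1 and x_3 = 1/5 and 4/5 = 1/5
not (x_1 and x_3) = not 1/5 = 4/5
not x_3 = not 4/5 = 1/5
not x_3 iff x_2 = 1/5 iff 1/5 = 1
x_3 or (not x_3 iff x_2) = 4/5 or 1 = 1
not (x_1 and x_3) or (x_3 or (not x_3 iff x_2)) = 4/5 or 1 = 1
not x_2 = not 1/5 = 4/5
not x_2 and x_1 = 4/5 and 1/5 = 1/5
x_3 and x_2 = 4/5 and 1/5 = 1/5
not (x_3 and x_2) = not 1/5 = 4/5
(not x_2 and x_1) and not (x_3 and x_2) = 1/5 and 4/5 = 1/5
x_1 and x_3 = 1/5 and 4/5 = 1/5
not (x_1 and x_3) = not 1/5 = 4/5
x_3 iff x_2 = 4/5 iff 1/5 = 2/5
x_3 or (x_3 iff x_2) = 4/5 or 2/5 = 4/5
not (x_1 and x_3) or (x_3 or (x_3 iff x_2)) = 4/5 or 4/5 = 4/5
((not x_2 and x_1) and not (x_3 and x_2)) or (not (x_1 and x_3) or (x_3 or (x_3 iff x_2))) = 1/5 or 4/5 = 4/5
(not (x_1 and x_3) or (x_3 or (not x_3 iff x_2))) implies (((not x_2 and x_1) and not (x_3 and x_2)) or (not (x_1 and x_3) or (x_3 or (x_3 iff x_2)))) = 1 implies 4/5 = 4/5
This gives 4/5 ≠ 1.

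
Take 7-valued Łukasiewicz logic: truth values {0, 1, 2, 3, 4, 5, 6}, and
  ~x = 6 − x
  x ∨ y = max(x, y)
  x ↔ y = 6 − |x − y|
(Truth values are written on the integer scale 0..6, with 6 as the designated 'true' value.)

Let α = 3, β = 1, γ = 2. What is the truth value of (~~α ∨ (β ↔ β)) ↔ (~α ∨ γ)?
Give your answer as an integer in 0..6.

3

~α = ~3 = 3
~~α = ~3 = 3
β ↔ β = 1 ↔ 1 = 6
~~α ∨ (β ↔ β) = 3 ∨ 6 = 6
~α = ~3 = 3
~α ∨ γ = 3 ∨ 2 = 3
(~~α ∨ (β ↔ β)) ↔ (~α ∨ γ) = 6 ↔ 3 = 3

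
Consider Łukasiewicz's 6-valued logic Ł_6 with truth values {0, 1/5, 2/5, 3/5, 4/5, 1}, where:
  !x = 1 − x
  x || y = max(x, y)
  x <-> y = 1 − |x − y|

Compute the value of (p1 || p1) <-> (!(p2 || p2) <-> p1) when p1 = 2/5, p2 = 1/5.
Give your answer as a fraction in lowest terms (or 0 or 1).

p1 || p1 = 2/5 || 2/5 = 2/5
p2 || p2 = 1/5 || 1/5 = 1/5
!(p2 || p2) = !1/5 = 4/5
!(p2 || p2) <-> p1 = 4/5 <-> 2/5 = 3/5
(p1 || p1) <-> (!(p2 || p2) <-> p1) = 2/5 <-> 3/5 = 4/5

4/5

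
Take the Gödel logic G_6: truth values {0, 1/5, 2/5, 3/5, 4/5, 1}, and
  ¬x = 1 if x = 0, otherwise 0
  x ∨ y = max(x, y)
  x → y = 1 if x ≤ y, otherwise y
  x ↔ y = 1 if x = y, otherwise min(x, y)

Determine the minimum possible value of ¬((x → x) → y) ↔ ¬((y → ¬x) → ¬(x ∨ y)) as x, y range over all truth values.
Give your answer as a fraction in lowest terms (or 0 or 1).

0

Take x = 0, y = 0:
x → x = 0 → 0 = 1
(x → x) → y = 1 → 0 = 0
¬((x → x) → y) = ¬0 = 1
¬x = ¬0 = 1
y → ¬x = 0 → 1 = 1
x ∨ y = 0 ∨ 0 = 0
¬(x ∨ y) = ¬0 = 1
(y → ¬x) → ¬(x ∨ y) = 1 → 1 = 1
¬((y → ¬x) → ¬(x ∨ y)) = ¬1 = 0
¬((x → x) → y) ↔ ¬((y → ¬x) → ¬(x ∨ y)) = 1 ↔ 0 = 0
No assignment yields a value below 0, so this is the minimum.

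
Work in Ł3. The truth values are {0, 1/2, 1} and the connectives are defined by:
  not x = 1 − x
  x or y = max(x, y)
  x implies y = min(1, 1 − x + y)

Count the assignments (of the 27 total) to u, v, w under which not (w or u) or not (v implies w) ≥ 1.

5

value 1: 5 assignments (counts)
value 1/2: 10 assignments
value 0: 12 assignments
So 5 of the 27 assignments meet the threshold.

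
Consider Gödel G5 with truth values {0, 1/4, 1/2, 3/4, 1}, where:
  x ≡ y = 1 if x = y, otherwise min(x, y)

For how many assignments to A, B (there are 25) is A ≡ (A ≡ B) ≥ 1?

11

value 1: 11 assignments (counts)
value 3/4: 2 assignments
value 1/2: 3 assignments
value 1/4: 4 assignments
value 0: 5 assignments
So 11 of the 25 assignments meet the threshold.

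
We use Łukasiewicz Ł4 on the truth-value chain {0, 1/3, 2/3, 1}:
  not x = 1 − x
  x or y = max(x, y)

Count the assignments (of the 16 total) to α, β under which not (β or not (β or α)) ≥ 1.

α = 0, β = 0 ↦ 0  <
α = 0, β = 1/3 ↦ 1/3  <
α = 0, β = 2/3 ↦ 1/3  <
α = 0, β = 1 ↦ 0  <
α = 1/3, β = 0 ↦ 1/3  <
α = 1/3, β = 1/3 ↦ 1/3  <
α = 1/3, β = 2/3 ↦ 1/3  <
α = 1/3, β = 1 ↦ 0  <
α = 2/3, β = 0 ↦ 2/3  <
α = 2/3, β = 1/3 ↦ 2/3  <
α = 2/3, β = 2/3 ↦ 1/3  <
α = 2/3, β = 1 ↦ 0  <
α = 1, β = 0 ↦ 1  ≥
α = 1, β = 1/3 ↦ 2/3  <
α = 1, β = 2/3 ↦ 1/3  <
α = 1, β = 1 ↦ 0  <
So 1 of the 16 assignments meets the threshold.

1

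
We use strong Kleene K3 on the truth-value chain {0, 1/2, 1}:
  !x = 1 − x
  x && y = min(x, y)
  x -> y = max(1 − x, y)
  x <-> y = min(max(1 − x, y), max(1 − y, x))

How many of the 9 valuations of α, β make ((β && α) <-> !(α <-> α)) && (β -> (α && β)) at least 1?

2

α = 0, β = 0 ↦ 1  ≥
α = 0, β = 1/2 ↦ 1/2  <
α = 0, β = 1 ↦ 0  <
α = 1/2, β = 0 ↦ 1/2  <
α = 1/2, β = 1/2 ↦ 1/2  <
α = 1/2, β = 1 ↦ 1/2  <
α = 1, β = 0 ↦ 1  ≥
α = 1, β = 1/2 ↦ 1/2  <
α = 1, β = 1 ↦ 0  <
So 2 of the 9 assignments meet the threshold.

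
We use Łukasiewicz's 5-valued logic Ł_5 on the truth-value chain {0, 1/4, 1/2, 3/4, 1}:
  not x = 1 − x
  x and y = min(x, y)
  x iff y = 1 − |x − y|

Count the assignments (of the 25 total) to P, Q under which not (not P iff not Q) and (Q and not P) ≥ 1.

value 1: 1 assignment (counts)
value 3/4: 2 assignments
value 1/2: 3 assignments
value 1/4: 7 assignments
value 0: 12 assignments
So 1 of the 25 assignments meets the threshold.

1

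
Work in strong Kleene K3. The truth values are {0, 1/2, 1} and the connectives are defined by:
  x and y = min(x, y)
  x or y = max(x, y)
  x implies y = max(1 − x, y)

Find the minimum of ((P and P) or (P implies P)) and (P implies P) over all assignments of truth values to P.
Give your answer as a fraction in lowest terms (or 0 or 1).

Take P = 1/2:
P and P = 1/2 and 1/2 = 1/2
P implies P = 1/2 implies 1/2 = 1/2
(P and P) or (P implies P) = 1/2 or 1/2 = 1/2
P implies P = 1/2 implies 1/2 = 1/2
((P and P) or (P implies P)) and (P implies P) = 1/2 and 1/2 = 1/2
No assignment yields a value below 1/2, so this is the minimum.

1/2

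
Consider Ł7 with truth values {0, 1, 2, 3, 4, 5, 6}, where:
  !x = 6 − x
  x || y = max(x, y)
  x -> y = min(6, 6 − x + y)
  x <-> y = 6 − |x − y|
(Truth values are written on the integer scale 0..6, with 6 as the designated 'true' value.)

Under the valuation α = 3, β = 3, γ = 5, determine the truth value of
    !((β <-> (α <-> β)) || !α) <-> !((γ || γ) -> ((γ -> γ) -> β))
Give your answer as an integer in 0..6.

5

α <-> β = 3 <-> 3 = 6
β <-> (α <-> β) = 3 <-> 6 = 3
!α = !3 = 3
(β <-> (α <-> β)) || !α = 3 || 3 = 3
!((β <-> (α <-> β)) || !α) = !3 = 3
γ || γ = 5 || 5 = 5
γ -> γ = 5 -> 5 = 6
(γ -> γ) -> β = 6 -> 3 = 3
(γ || γ) -> ((γ -> γ) -> β) = 5 -> 3 = 4
!((γ || γ) -> ((γ -> γ) -> β)) = !4 = 2
!((β <-> (α <-> β)) || !α) <-> !((γ || γ) -> ((γ -> γ) -> β)) = 3 <-> 2 = 5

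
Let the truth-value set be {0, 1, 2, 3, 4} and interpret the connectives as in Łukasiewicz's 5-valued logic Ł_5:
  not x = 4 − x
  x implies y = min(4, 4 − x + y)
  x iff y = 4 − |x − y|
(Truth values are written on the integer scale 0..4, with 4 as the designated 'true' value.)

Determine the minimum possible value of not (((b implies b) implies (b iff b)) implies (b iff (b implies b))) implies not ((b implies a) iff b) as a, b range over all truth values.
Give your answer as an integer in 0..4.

2

Take a = 0, b = 2:
b implies b = 2 implies 2 = 4
b iff b = 2 iff 2 = 4
(b implies b) implies (b iff b) = 4 implies 4 = 4
b implies b = 2 implies 2 = 4
b iff (b implies b) = 2 iff 4 = 2
((b implies b) implies (b iff b)) implies (b iff (b implies b)) = 4 implies 2 = 2
not (((b implies b) implies (b iff b)) implies (b iff (b implies b))) = not 2 = 2
b implies a = 2 implies 0 = 2
(b implies a) iff b = 2 iff 2 = 4
not ((b implies a) iff b) = not 4 = 0
not (((b implies b) implies (b iff b)) implies (b iff (b implies b))) implies not ((b implies a) iff b) = 2 implies 0 = 2
No assignment yields a value below 2, so this is the minimum.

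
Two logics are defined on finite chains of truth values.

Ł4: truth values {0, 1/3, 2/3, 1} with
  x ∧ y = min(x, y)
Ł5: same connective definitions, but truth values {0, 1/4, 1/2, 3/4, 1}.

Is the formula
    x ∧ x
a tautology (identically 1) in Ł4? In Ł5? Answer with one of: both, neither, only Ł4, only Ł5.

neither

In Ł4: at x = 0 the value is 0 — not a tautology.
In Ł5: at x = 0 the value is 0 — not a tautology.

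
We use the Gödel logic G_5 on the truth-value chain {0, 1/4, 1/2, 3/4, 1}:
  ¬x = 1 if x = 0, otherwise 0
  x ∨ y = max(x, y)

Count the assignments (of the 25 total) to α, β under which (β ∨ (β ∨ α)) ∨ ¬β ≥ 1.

13

value 1: 13 assignments (counts)
value 3/4: 6 assignments
value 1/2: 4 assignments
value 1/4: 2 assignments
So 13 of the 25 assignments meet the threshold.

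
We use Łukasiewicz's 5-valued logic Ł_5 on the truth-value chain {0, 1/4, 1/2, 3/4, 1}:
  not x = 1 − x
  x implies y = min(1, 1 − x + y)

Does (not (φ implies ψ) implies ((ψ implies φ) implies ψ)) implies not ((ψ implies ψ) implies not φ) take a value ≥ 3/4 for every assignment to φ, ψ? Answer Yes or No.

Counterexample: take φ = 0, ψ = 0.
φ implies ψ = 0 implies 0 = 1
not (φ implies ψ) = not 1 = 0
ψ implies φ = 0 implies 0 = 1
(ψ implies φ) implies ψ = 1 implies 0 = 0
not (φ implies ψ) implies ((ψ implies φ) implies ψ) = 0 implies 0 = 1
ψ implies ψ = 0 implies 0 = 1
not φ = not 0 = 1
(ψ implies ψ) implies not φ = 1 implies 1 = 1
not ((ψ implies ψ) implies not φ) = not 1 = 0
(not (φ implies ψ) implies ((ψ implies φ) implies ψ)) implies not ((ψ implies ψ) implies not φ) = 1 implies 0 = 0
This gives 0, which is below 3/4.

No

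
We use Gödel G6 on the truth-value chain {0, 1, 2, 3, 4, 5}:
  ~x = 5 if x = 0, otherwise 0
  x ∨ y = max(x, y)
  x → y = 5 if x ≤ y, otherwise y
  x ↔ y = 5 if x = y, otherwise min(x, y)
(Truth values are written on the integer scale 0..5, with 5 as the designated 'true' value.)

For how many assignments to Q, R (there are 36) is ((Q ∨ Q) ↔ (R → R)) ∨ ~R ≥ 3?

21

value 5: 11 assignments (counts)
value 4: 5 assignments (counts)
value 3: 5 assignments (counts)
value 2: 5 assignments
value 1: 5 assignments
value 0: 5 assignments
So 21 of the 36 assignments meet the threshold.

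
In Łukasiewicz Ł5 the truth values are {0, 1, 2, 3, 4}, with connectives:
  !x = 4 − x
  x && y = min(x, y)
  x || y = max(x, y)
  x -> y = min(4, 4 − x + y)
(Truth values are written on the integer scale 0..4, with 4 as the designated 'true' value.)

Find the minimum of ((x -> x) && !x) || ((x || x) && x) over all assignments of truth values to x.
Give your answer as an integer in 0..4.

Take x = 2:
x -> x = 2 -> 2 = 4
!x = !2 = 2
(x -> x) && !x = 4 && 2 = 2
x || x = 2 || 2 = 2
(x || x) && x = 2 && 2 = 2
((x -> x) && !x) || ((x || x) && x) = 2 || 2 = 2
No assignment yields a value below 2, so this is the minimum.

2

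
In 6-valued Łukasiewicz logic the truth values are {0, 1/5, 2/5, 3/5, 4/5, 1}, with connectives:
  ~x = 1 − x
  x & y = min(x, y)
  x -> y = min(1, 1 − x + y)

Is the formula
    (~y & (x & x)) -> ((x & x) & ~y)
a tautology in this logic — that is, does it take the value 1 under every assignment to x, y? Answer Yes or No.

Yes

At x = 2/5, y = 1, for instance:
~y = ~1 = 0
x & x = 2/5 & 2/5 = 2/5
~y & (x & x) = 0 & 2/5 = 0
(x & x) & ~y = 2/5 & 0 = 0
(~y & (x & x)) -> ((x & x) & ~y) = 0 -> 0 = 1
and checking the remaining 35 assignments likewise gives ≥ 1 in every case.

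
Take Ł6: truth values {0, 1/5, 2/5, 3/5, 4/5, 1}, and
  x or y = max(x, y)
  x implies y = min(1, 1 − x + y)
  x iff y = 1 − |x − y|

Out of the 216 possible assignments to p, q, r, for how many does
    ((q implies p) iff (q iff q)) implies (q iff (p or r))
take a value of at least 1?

value 1: 104 assignments (counts)
value 4/5: 29 assignments
value 3/5: 28 assignments
value 2/5: 25 assignments
value 1/5: 19 assignments
value 0: 11 assignments
So 104 of the 216 assignments meet the threshold.

104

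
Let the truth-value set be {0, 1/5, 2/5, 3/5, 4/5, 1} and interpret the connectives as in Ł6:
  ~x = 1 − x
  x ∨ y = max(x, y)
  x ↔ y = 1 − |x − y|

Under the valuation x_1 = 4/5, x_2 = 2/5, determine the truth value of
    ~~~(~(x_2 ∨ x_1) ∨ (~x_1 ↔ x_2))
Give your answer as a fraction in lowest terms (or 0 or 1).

x_2 ∨ x_1 = 2/5 ∨ 4/5 = 4/5
~(x_2 ∨ x_1) = ~4/5 = 1/5
~x_1 = ~4/5 = 1/5
~x_1 ↔ x_2 = 1/5 ↔ 2/5 = 4/5
~(x_2 ∨ x_1) ∨ (~x_1 ↔ x_2) = 1/5 ∨ 4/5 = 4/5
~(~(x_2 ∨ x_1) ∨ (~x_1 ↔ x_2)) = ~4/5 = 1/5
~~(~(x_2 ∨ x_1) ∨ (~x_1 ↔ x_2)) = ~1/5 = 4/5
~~~(~(x_2 ∨ x_1) ∨ (~x_1 ↔ x_2)) = ~4/5 = 1/5

1/5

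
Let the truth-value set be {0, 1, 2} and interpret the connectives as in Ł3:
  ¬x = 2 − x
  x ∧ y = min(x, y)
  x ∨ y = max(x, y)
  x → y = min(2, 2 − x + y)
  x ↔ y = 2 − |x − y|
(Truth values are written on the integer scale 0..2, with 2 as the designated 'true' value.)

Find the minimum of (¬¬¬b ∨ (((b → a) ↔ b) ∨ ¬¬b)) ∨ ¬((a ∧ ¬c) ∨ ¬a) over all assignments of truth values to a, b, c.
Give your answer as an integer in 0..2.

1

Take a = 1, b = 1, c = 0:
¬b = ¬1 = 1
¬¬b = ¬1 = 1
¬¬¬b = ¬1 = 1
b → a = 1 → 1 = 2
(b → a) ↔ b = 2 ↔ 1 = 1
¬b = ¬1 = 1
¬¬b = ¬1 = 1
((b → a) ↔ b) ∨ ¬¬b = 1 ∨ 1 = 1
¬¬¬b ∨ (((b → a) ↔ b) ∨ ¬¬b) = 1 ∨ 1 = 1
¬c = ¬0 = 2
a ∧ ¬c = 1 ∧ 2 = 1
¬a = ¬1 = 1
(a ∧ ¬c) ∨ ¬a = 1 ∨ 1 = 1
¬((a ∧ ¬c) ∨ ¬a) = ¬1 = 1
(¬¬¬b ∨ (((b → a) ↔ b) ∨ ¬¬b)) ∨ ¬((a ∧ ¬c) ∨ ¬a) = 1 ∨ 1 = 1
No assignment yields a value below 1, so this is the minimum.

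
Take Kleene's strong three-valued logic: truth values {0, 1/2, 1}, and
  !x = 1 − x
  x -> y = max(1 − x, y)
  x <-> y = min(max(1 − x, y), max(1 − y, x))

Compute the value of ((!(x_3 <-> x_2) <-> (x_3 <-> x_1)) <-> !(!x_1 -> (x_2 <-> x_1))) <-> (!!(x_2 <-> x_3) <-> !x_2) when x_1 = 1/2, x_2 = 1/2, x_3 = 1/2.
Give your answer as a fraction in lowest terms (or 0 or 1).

x_3 <-> x_2 = 1/2 <-> 1/2 = 1/2
!(x_3 <-> x_2) = !1/2 = 1/2
x_3 <-> x_1 = 1/2 <-> 1/2 = 1/2
!(x_3 <-> x_2) <-> (x_3 <-> x_1) = 1/2 <-> 1/2 = 1/2
!x_1 = !1/2 = 1/2
x_2 <-> x_1 = 1/2 <-> 1/2 = 1/2
!x_1 -> (x_2 <-> x_1) = 1/2 -> 1/2 = 1/2
!(!x_1 -> (x_2 <-> x_1)) = !1/2 = 1/2
(!(x_3 <-> x_2) <-> (x_3 <-> x_1)) <-> !(!x_1 -> (x_2 <-> x_1)) = 1/2 <-> 1/2 = 1/2
x_2 <-> x_3 = 1/2 <-> 1/2 = 1/2
!(x_2 <-> x_3) = !1/2 = 1/2
!!(x_2 <-> x_3) = !1/2 = 1/2
!x_2 = !1/2 = 1/2
!!(x_2 <-> x_3) <-> !x_2 = 1/2 <-> 1/2 = 1/2
((!(x_3 <-> x_2) <-> (x_3 <-> x_1)) <-> !(!x_1 -> (x_2 <-> x_1))) <-> (!!(x_2 <-> x_3) <-> !x_2) = 1/2 <-> 1/2 = 1/2

1/2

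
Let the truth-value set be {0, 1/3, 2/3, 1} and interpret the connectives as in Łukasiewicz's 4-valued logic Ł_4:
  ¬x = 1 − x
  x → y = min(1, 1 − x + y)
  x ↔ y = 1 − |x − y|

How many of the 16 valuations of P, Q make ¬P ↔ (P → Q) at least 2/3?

12

P = 0, Q = 0 ↦ 1  ≥
P = 0, Q = 1/3 ↦ 1  ≥
P = 0, Q = 2/3 ↦ 1  ≥
P = 0, Q = 1 ↦ 1  ≥
P = 1/3, Q = 0 ↦ 1  ≥
P = 1/3, Q = 1/3 ↦ 2/3  ≥
P = 1/3, Q = 2/3 ↦ 2/3  ≥
P = 1/3, Q = 1 ↦ 2/3  ≥
P = 2/3, Q = 0 ↦ 1  ≥
P = 2/3, Q = 1/3 ↦ 2/3  ≥
P = 2/3, Q = 2/3 ↦ 1/3  <
P = 2/3, Q = 1 ↦ 1/3  <
P = 1, Q = 0 ↦ 1  ≥
P = 1, Q = 1/3 ↦ 2/3  ≥
P = 1, Q = 2/3 ↦ 1/3  <
P = 1, Q = 1 ↦ 0  <
So 12 of the 16 assignments meet the threshold.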